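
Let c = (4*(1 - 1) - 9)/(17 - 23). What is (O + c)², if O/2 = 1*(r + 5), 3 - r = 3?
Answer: 529/4 ≈ 132.25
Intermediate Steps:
r = 0 (r = 3 - 1*3 = 3 - 3 = 0)
c = 3/2 (c = (4*0 - 9)/(-6) = (0 - 9)*(-⅙) = -9*(-⅙) = 3/2 ≈ 1.5000)
O = 10 (O = 2*(1*(0 + 5)) = 2*(1*5) = 2*5 = 10)
(O + c)² = (10 + 3/2)² = (23/2)² = 529/4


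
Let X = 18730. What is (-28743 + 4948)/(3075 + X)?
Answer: -4759/4361 ≈ -1.0913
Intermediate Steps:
(-28743 + 4948)/(3075 + X) = (-28743 + 4948)/(3075 + 18730) = -23795/21805 = -23795*1/21805 = -4759/4361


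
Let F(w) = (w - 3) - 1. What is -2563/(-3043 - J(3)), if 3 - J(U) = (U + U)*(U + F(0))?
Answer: 2563/3052 ≈ 0.83978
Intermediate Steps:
F(w) = -4 + w (F(w) = (-3 + w) - 1 = -4 + w)
J(U) = 3 - 2*U*(-4 + U) (J(U) = 3 - (U + U)*(U + (-4 + 0)) = 3 - 2*U*(U - 4) = 3 - 2*U*(-4 + U))
-2563/(-3043 - J(3)) = -2563/(-3043 - (3 - 2*3² + 8*3)) = -2563/(-3043 - (3 - 2*9 + 24)) = -2563/(-3043 - (3 - 18 + 24)) = -2563/(-3043 - 1*9) = -2563/(-3043 - 9) = -2563/(-3052) = -2563*(-1/3052) = 2563/3052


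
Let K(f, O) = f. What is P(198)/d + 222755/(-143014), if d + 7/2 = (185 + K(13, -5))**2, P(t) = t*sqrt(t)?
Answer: -9685/6218 + 1188*sqrt(22)/78401 ≈ -1.4865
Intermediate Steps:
P(t) = t**(3/2)
d = 78401/2 (d = -7/2 + (185 + 13)**2 = -7/2 + 198**2 = -7/2 + 39204 = 78401/2 ≈ 39201.)
P(198)/d + 222755/(-143014) = 198**(3/2)/(78401/2) + 222755/(-143014) = (594*sqrt(22))*(2/78401) + 222755*(-1/143014) = 1188*sqrt(22)/78401 - 9685/6218 = -9685/6218 + 1188*sqrt(22)/78401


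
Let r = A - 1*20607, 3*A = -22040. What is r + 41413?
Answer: 40378/3 ≈ 13459.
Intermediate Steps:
A = -22040/3 (A = (⅓)*(-22040) = -22040/3 ≈ -7346.7)
r = -83861/3 (r = -22040/3 - 1*20607 = -22040/3 - 20607 = -83861/3 ≈ -27954.)
r + 41413 = -83861/3 + 41413 = 40378/3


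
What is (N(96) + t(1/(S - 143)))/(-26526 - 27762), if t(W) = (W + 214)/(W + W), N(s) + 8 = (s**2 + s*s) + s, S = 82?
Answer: -23987/108576 ≈ -0.22092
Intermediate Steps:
N(s) = -8 + s + 2*s**2 (N(s) = -8 + ((s**2 + s*s) + s) = -8 + ((s**2 + s**2) + s) = -8 + (2*s**2 + s) = -8 + (s + 2*s**2) = -8 + s + 2*s**2)
t(W) = (214 + W)/(2*W) (t(W) = (214 + W)/((2*W)) = (214 + W)*(1/(2*W)) = (214 + W)/(2*W))
(N(96) + t(1/(S - 143)))/(-26526 - 27762) = ((-8 + 96 + 2*96**2) + (214 + 1/(82 - 143))/(2*(1/(82 - 143))))/(-26526 - 27762) = ((-8 + 96 + 2*9216) + (214 + 1/(-61))/(2*(1/(-61))))/(-54288) = ((-8 + 96 + 18432) + (214 - 1/61)/(2*(-1/61)))*(-1/54288) = (18520 + (1/2)*(-61)*(13053/61))*(-1/54288) = (18520 - 13053/2)*(-1/54288) = (23987/2)*(-1/54288) = -23987/108576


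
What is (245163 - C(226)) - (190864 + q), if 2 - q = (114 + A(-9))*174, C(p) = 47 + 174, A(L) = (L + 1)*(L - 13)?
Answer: 104536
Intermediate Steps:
A(L) = (1 + L)*(-13 + L)
C(p) = 221
q = -50458 (q = 2 - (114 + (-13 + (-9)² - 12*(-9)))*174 = 2 - (114 + (-13 + 81 + 108))*174 = 2 - (114 + 176)*174 = 2 - 290*174 = 2 - 1*50460 = 2 - 50460 = -50458)
(245163 - C(226)) - (190864 + q) = (245163 - 1*221) - (190864 - 50458) = (245163 - 221) - 1*140406 = 244942 - 140406 = 104536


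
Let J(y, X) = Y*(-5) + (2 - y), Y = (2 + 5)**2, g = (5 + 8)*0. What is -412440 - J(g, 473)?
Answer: -412197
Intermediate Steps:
g = 0 (g = 13*0 = 0)
Y = 49 (Y = 7**2 = 49)
J(y, X) = -243 - y (J(y, X) = 49*(-5) + (2 - y) = -245 + (2 - y) = -243 - y)
-412440 - J(g, 473) = -412440 - (-243 - 1*0) = -412440 - (-243 + 0) = -412440 - 1*(-243) = -412440 + 243 = -412197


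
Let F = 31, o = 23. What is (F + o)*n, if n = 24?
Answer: 1296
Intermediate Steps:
(F + o)*n = (31 + 23)*24 = 54*24 = 1296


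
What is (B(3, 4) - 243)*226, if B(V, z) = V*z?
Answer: -52206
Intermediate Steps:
(B(3, 4) - 243)*226 = (3*4 - 243)*226 = (12 - 243)*226 = -231*226 = -52206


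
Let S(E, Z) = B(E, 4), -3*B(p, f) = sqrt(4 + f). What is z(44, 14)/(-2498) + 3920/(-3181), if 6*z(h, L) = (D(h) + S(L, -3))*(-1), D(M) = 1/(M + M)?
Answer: -5170257299/4195560864 - sqrt(2)/22482 ≈ -1.2324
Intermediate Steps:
B(p, f) = -sqrt(4 + f)/3
S(E, Z) = -2*sqrt(2)/3 (S(E, Z) = -sqrt(4 + 4)/3 = -2*sqrt(2)/3)
D(M) = 1/(2*M)
z(h, L) = -1/(12*h) + sqrt(2)/9 (z(h, L) = ((1/(2*h) - 2*sqrt(2)/3)*(-1))/6 = (-1/(2*h) + 2*sqrt(2)/3)/6 = -1/(12*h) + sqrt(2)/9)
z(44, 14)/(-2498) + 3920/(-3181) = (-1/12/44 + sqrt(2)/9)/(-2498) + 3920/(-3181) = (-1/12*1/44 + sqrt(2)/9)*(-1/2498) + 3920*(-1/3181) = (-1/528 + sqrt(2)/9)*(-1/2498) - 3920/3181 = (1/1318944 - sqrt(2)/22482) - 3920/3181 = -5170257299/4195560864 - sqrt(2)/22482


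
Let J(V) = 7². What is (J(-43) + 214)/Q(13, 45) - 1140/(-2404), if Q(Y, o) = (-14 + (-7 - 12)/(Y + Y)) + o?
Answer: 4333933/472987 ≈ 9.1629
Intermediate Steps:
Q(Y, o) = -14 + o - 19/(2*Y) (Q(Y, o) = (-14 - 19*1/(2*Y)) + o = (-14 - 19/(2*Y)) + o = -14 + o - 19/(2*Y))
J(V) = 49
(J(-43) + 214)/Q(13, 45) - 1140/(-2404) = (49 + 214)/(-14 + 45 - 19/2/13) - 1140/(-2404) = 263/(-14 + 45 - 19/2*1/13) - 1140*(-1/2404) = 263/(-14 + 45 - 19/26) + 285/601 = 263/(787/26) + 285/601 = 263*(26/787) + 285/601 = 6838/787 + 285/601 = 4333933/472987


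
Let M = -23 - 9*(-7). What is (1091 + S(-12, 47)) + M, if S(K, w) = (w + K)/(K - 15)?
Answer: 30502/27 ≈ 1129.7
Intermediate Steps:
M = 40 (M = -23 + 63 = 40)
S(K, w) = (K + w)/(-15 + K)
(1091 + S(-12, 47)) + M = (1091 + (-12 + 47)/(-15 - 12)) + 40 = (1091 + 35/(-27)) + 40 = (1091 - 1/27*35) + 40 = (1091 - 35/27) + 40 = 29422/27 + 40 = 30502/27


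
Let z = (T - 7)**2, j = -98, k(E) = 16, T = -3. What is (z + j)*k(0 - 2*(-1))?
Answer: 32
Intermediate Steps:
z = 100 (z = (-3 - 7)**2 = (-10)**2 = 100)
(z + j)*k(0 - 2*(-1)) = (100 - 98)*16 = 2*16 = 32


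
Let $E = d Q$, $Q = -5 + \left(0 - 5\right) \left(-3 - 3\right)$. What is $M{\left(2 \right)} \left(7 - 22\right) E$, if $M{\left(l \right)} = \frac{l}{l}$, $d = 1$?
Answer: $-375$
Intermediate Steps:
$Q = 25$ ($Q = -5 - -30 = -5 + 30 = 25$)
$M{\left(l \right)} = 1$
$E = 25$ ($E = 1 \cdot 25 = 25$)
$M{\left(2 \right)} \left(7 - 22\right) E = 1 \left(7 - 22\right) 25 = 1 \left(-15\right) 25 = \left(-15\right) 25 = -375$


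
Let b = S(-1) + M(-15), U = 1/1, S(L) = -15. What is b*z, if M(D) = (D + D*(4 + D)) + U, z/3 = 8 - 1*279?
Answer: -110568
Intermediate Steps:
U = 1
z = -813 (z = 3*(8 - 1*279) = 3*(8 - 279) = 3*(-271) = -813)
M(D) = 1 + D + D*(4 + D) (M(D) = (D + D*(4 + D)) + 1 = 1 + D + D*(4 + D))
b = 136 (b = -15 + (1 + (-15)**2 + 5*(-15)) = -15 + (1 + 225 - 75) = -15 + 151 = 136)
b*z = 136*(-813) = -110568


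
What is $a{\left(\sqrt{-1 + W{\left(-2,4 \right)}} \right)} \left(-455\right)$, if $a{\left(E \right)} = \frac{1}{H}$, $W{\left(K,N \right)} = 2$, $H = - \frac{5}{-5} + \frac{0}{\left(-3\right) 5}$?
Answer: $-455$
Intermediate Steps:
$H = 1$ ($H = \left(-5\right) \left(- \frac{1}{5}\right) + \frac{0}{-15} = 1 + 0 \left(- \frac{1}{15}\right) = 1 + 0 = 1$)
$a{\left(E \right)} = 1$ ($a{\left(E \right)} = 1^{-1} = 1$)
$a{\left(\sqrt{-1 + W{\left(-2,4 \right)}} \right)} \left(-455\right) = 1 \left(-455\right) = -455$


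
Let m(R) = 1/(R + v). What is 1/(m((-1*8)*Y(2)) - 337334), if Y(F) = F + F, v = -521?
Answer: -553/186545703 ≈ -2.9644e-6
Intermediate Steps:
Y(F) = 2*F
m(R) = 1/(-521 + R) (m(R) = 1/(R - 521) = 1/(-521 + R))
1/(m((-1*8)*Y(2)) - 337334) = 1/(1/(-521 + (-1*8)*(2*2)) - 337334) = 1/(1/(-521 - 8*4) - 337334) = 1/(1/(-521 - 32) - 337334) = 1/(1/(-553) - 337334) = 1/(-1/553 - 337334) = 1/(-186545703/553) = -553/186545703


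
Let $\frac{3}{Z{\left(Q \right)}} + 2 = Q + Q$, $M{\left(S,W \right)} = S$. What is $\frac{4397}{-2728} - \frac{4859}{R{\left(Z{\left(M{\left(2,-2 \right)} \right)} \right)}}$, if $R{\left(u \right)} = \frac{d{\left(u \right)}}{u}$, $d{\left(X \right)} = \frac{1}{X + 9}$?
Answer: $- \frac{208776191}{2728} \approx -76531.0$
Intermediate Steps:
$d{\left(X \right)} = \frac{1}{9 + X}$
$Z{\left(Q \right)} = \frac{3}{-2 + 2 Q}$ ($Z{\left(Q \right)} = \frac{3}{-2 + \left(Q + Q\right)} = \frac{3}{-2 + 2 Q}$)
$R{\left(u \right)} = \frac{1}{u \left(9 + u\right)}$ ($R{\left(u \right)} = \frac{1}{\left(9 + u\right) u} = \frac{1}{u \left(9 + u\right)}$)
$\frac{4397}{-2728} - \frac{4859}{R{\left(Z{\left(M{\left(2,-2 \right)} \right)} \right)}} = \frac{4397}{-2728} - \frac{4859}{\frac{1}{\frac{3}{2} \frac{1}{-1 + 2}} \frac{1}{9 + \frac{3}{2 \left(-1 + 2\right)}}} = 4397 \left(- \frac{1}{2728}\right) - \frac{4859}{\frac{1}{\frac{3}{2} \cdot 1^{-1}} \frac{1}{9 + \frac{3}{2 \cdot 1}}} = - \frac{4397}{2728} - \frac{4859}{\frac{1}{\frac{3}{2} \cdot 1} \frac{1}{9 + \frac{3}{2} \cdot 1}} = - \frac{4397}{2728} - \frac{4859}{\frac{1}{\frac{3}{2}} \frac{1}{9 + \frac{3}{2}}} = - \frac{4397}{2728} - \frac{4859}{\frac{2}{3} \frac{1}{\frac{21}{2}}} = - \frac{4397}{2728} - \frac{4859}{\frac{2}{3} \cdot \frac{2}{21}} = - \frac{4397}{2728} - \frac{4859}{\frac{4}{63}} = - \frac{4397}{2728} - \frac{306117}{4} = - \frac{208776191}{2728}$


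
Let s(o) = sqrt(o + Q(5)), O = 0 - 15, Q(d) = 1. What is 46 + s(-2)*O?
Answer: 46 - 15*I ≈ 46.0 - 15.0*I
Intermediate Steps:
O = -15
s(o) = sqrt(1 + o) (s(o) = sqrt(o + 1) = sqrt(1 + o))
46 + s(-2)*O = 46 + sqrt(1 - 2)*(-15) = 46 + sqrt(-1)*(-15) = 46 + I*(-15) = 46 - 15*I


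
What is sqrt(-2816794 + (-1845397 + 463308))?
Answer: I*sqrt(4198883) ≈ 2049.1*I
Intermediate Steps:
sqrt(-2816794 + (-1845397 + 463308)) = sqrt(-2816794 - 1382089) = sqrt(-4198883) = I*sqrt(4198883)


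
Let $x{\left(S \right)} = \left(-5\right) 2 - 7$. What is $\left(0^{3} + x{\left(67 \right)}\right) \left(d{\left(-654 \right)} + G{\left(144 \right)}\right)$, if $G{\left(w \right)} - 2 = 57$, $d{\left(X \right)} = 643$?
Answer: $-11934$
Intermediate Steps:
$x{\left(S \right)} = -17$ ($x{\left(S \right)} = -10 - 7 = -17$)
$G{\left(w \right)} = 59$ ($G{\left(w \right)} = 2 + 57 = 59$)
$\left(0^{3} + x{\left(67 \right)}\right) \left(d{\left(-654 \right)} + G{\left(144 \right)}\right) = \left(0^{3} - 17\right) \left(643 + 59\right) = \left(0 - 17\right) 702 = \left(-17\right) 702 = -11934$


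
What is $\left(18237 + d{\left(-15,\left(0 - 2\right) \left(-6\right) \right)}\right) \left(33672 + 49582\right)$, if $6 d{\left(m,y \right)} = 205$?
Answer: $\frac{4563443129}{3} \approx 1.5211 \cdot 10^{9}$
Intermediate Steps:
$d{\left(m,y \right)} = \frac{205}{6}$ ($d{\left(m,y \right)} = \frac{1}{6} \cdot 205 = \frac{205}{6}$)
$\left(18237 + d{\left(-15,\left(0 - 2\right) \left(-6\right) \right)}\right) \left(33672 + 49582\right) = \left(18237 + \frac{205}{6}\right) \left(33672 + 49582\right) = \frac{109627}{6} \cdot 83254 = \frac{4563443129}{3}$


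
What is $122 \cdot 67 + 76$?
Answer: $8250$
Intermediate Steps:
$122 \cdot 67 + 76 = 8174 + 76 = 8250$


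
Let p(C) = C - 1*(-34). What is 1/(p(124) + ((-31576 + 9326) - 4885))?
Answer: -1/26977 ≈ -3.7069e-5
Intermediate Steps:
p(C) = 34 + C (p(C) = C + 34 = 34 + C)
1/(p(124) + ((-31576 + 9326) - 4885)) = 1/((34 + 124) + ((-31576 + 9326) - 4885)) = 1/(158 + (-22250 - 4885)) = 1/(158 - 27135) = 1/(-26977) = -1/26977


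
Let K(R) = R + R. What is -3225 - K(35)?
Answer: -3295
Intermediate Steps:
K(R) = 2*R
-3225 - K(35) = -3225 - 2*35 = -3225 - 1*70 = -3225 - 70 = -3295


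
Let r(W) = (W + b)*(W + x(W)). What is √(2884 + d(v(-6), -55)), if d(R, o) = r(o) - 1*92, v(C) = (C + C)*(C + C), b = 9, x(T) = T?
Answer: 2*√1963 ≈ 88.612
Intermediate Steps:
v(C) = 4*C² (v(C) = (2*C)*(2*C) = 4*C²)
r(W) = 2*W*(9 + W) (r(W) = (W + 9)*(W + W) = (9 + W)*(2*W) = 2*W*(9 + W))
d(R, o) = -92 + 2*o*(9 + o) (d(R, o) = 2*o*(9 + o) - 1*92 = 2*o*(9 + o) - 92 = -92 + 2*o*(9 + o))
√(2884 + d(v(-6), -55)) = √(2884 + (-92 + 2*(-55)² + 18*(-55))) = √(2884 + (-92 + 2*3025 - 990)) = √(2884 + (-92 + 6050 - 990)) = √(2884 + 4968) = √7852 = 2*√1963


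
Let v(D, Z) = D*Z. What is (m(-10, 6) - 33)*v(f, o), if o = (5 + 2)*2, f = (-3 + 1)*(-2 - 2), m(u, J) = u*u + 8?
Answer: 8400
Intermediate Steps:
m(u, J) = 8 + u**2 (m(u, J) = u**2 + 8 = 8 + u**2)
f = 8 (f = -2*(-4) = 8)
o = 14 (o = 7*2 = 14)
(m(-10, 6) - 33)*v(f, o) = ((8 + (-10)**2) - 33)*(8*14) = ((8 + 100) - 33)*112 = (108 - 33)*112 = 75*112 = 8400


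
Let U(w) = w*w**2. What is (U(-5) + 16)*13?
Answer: -1417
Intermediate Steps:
U(w) = w**3
(U(-5) + 16)*13 = ((-5)**3 + 16)*13 = (-125 + 16)*13 = -109*13 = -1417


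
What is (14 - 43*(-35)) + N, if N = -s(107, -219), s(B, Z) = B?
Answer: 1412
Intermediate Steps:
N = -107 (N = -1*107 = -107)
(14 - 43*(-35)) + N = (14 - 43*(-35)) - 107 = (14 + 1505) - 107 = 1519 - 107 = 1412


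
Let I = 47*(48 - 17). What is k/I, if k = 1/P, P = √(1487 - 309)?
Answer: √1178/1716346 ≈ 1.9997e-5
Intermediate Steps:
P = √1178 ≈ 34.322
I = 1457 (I = 47*31 = 1457)
k = √1178/1178 (k = 1/(√1178) = √1178/1178 ≈ 0.029136)
k/I = (√1178/1178)/1457 = (√1178/1178)*(1/1457) = √1178/1716346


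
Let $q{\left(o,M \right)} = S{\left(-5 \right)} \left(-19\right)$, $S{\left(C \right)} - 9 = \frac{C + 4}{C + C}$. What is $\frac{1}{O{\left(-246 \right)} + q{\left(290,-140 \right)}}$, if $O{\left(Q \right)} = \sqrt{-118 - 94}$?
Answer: $- \frac{17290}{3010641} - \frac{200 i \sqrt{53}}{3010641} \approx -0.005743 - 0.00048363 i$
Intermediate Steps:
$S{\left(C \right)} = 9 + \frac{4 + C}{2 C}$ ($S{\left(C \right)} = 9 + \frac{C + 4}{C + C} = 9 + \frac{4 + C}{2 C}$)
$O{\left(Q \right)} = 2 i \sqrt{53}$ ($O{\left(Q \right)} = \sqrt{-212} = 2 i \sqrt{53}$)
$q{\left(o,M \right)} = - \frac{1729}{10}$ ($q{\left(o,M \right)} = \left(\frac{19}{2} + \frac{2}{-5}\right) \left(-19\right) = \left(\frac{19}{2} + 2 \left(- \frac{1}{5}\right)\right) \left(-19\right) = \left(\frac{19}{2} - \frac{2}{5}\right) \left(-19\right) = \frac{91}{10} \left(-19\right) = - \frac{1729}{10}$)
$\frac{1}{O{\left(-246 \right)} + q{\left(290,-140 \right)}} = \frac{1}{2 i \sqrt{53} - \frac{1729}{10}} = \frac{1}{- \frac{1729}{10} + 2 i \sqrt{53}}$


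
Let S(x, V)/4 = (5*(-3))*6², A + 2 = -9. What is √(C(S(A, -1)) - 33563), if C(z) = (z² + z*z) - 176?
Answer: √9297461 ≈ 3049.2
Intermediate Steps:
A = -11 (A = -2 - 9 = -11)
S(x, V) = -2160 (S(x, V) = 4*((5*(-3))*6²) = 4*(-15*36) = 4*(-540) = -2160)
C(z) = -176 + 2*z² (C(z) = (z² + z²) - 176 = 2*z² - 176 = -176 + 2*z²)
√(C(S(A, -1)) - 33563) = √((-176 + 2*(-2160)²) - 33563) = √((-176 + 2*4665600) - 33563) = √((-176 + 9331200) - 33563) = √(9331024 - 33563) = √9297461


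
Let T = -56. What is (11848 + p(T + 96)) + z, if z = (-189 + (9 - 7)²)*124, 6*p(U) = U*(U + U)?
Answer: -31676/3 ≈ -10559.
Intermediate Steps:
p(U) = U²/3 (p(U) = (U*(U + U))/6 = (U*(2*U))/6 = (2*U²)/6 = U²/3)
z = -22940 (z = (-189 + 2²)*124 = (-189 + 4)*124 = -185*124 = -22940)
(11848 + p(T + 96)) + z = (11848 + (-56 + 96)²/3) - 22940 = (11848 + (⅓)*40²) - 22940 = (11848 + (⅓)*1600) - 22940 = (11848 + 1600/3) - 22940 = 37144/3 - 22940 = -31676/3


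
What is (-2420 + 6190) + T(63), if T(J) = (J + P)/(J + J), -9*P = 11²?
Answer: 2137813/567 ≈ 3770.4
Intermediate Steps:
P = -121/9 (P = -⅑*11² = -⅑*121 = -121/9 ≈ -13.444)
T(J) = (-121/9 + J)/(2*J) (T(J) = (J - 121/9)/(J + J) = (-121/9 + J)/((2*J)) = (-121/9 + J)*(1/(2*J)) = (-121/9 + J)/(2*J))
(-2420 + 6190) + T(63) = (-2420 + 6190) + (1/18)*(-121 + 9*63)/63 = 3770 + (1/18)*(1/63)*(-121 + 567) = 3770 + (1/18)*(1/63)*446 = 3770 + 223/567 = 2137813/567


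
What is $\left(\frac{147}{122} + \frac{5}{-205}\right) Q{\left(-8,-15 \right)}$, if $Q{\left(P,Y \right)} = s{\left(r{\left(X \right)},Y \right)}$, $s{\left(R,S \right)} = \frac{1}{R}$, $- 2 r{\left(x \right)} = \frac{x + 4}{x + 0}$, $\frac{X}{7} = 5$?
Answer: $- \frac{206675}{97539} \approx -2.1189$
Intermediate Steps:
$X = 35$ ($X = 7 \cdot 5 = 35$)
$r{\left(x \right)} = - \frac{4 + x}{2 x}$ ($r{\left(x \right)} = - \frac{\left(x + 4\right) \frac{1}{x + 0}}{2} = - \frac{\left(4 + x\right) \frac{1}{x}}{2} = - \frac{\frac{1}{x} \left(4 + x\right)}{2} = - \frac{4 + x}{2 x}$)
$Q{\left(P,Y \right)} = - \frac{70}{39}$ ($Q{\left(P,Y \right)} = \frac{1}{\frac{1}{2} \cdot \frac{1}{35} \left(-4 - 35\right)} = \frac{1}{\frac{1}{2} \cdot \frac{1}{35} \left(-39\right)} = \frac{1}{- \frac{39}{70}} = - \frac{70}{39}$)
$\left(\frac{147}{122} + \frac{5}{-205}\right) Q{\left(-8,-15 \right)} = \left(\frac{147}{122} + \frac{5}{-205}\right) \left(- \frac{70}{39}\right) = \left(147 \cdot \frac{1}{122} + 5 \left(- \frac{1}{205}\right)\right) \left(- \frac{70}{39}\right) = \left(\frac{147}{122} - \frac{1}{41}\right) \left(- \frac{70}{39}\right) = \frac{5905}{5002} \left(- \frac{70}{39}\right) = - \frac{206675}{97539}$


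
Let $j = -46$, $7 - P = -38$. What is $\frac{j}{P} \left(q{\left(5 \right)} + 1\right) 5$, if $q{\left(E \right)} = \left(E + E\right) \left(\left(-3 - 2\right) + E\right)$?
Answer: $- \frac{46}{9} \approx -5.1111$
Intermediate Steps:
$P = 45$ ($P = 7 - -38 = 7 + 38 = 45$)
$q{\left(E \right)} = 2 E \left(-5 + E\right)$
$\frac{j}{P} \left(q{\left(5 \right)} + 1\right) 5 = - \frac{46}{45} \left(2 \cdot 5 \left(-5 + 5\right) + 1\right) 5 = \left(-46\right) \frac{1}{45} \left(2 \cdot 5 \cdot 0 + 1\right) 5 = - \frac{46 \left(0 + 1\right) 5}{45} = - \frac{46 \cdot 1 \cdot 5}{45} = \left(- \frac{46}{45}\right) 5 = - \frac{46}{9}$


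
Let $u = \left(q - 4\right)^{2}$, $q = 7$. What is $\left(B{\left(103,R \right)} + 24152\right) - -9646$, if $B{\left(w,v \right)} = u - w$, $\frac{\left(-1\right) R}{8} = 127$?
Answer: $33704$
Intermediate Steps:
$R = -1016$ ($R = \left(-8\right) 127 = -1016$)
$u = 9$ ($u = \left(7 - 4\right)^{2} = 3^{2} = 9$)
$B{\left(w,v \right)} = 9 - w$
$\left(B{\left(103,R \right)} + 24152\right) - -9646 = \left(\left(9 - 103\right) + 24152\right) - -9646 = \left(\left(9 - 103\right) + 24152\right) + 9646 = \left(-94 + 24152\right) + 9646 = 24058 + 9646 = 33704$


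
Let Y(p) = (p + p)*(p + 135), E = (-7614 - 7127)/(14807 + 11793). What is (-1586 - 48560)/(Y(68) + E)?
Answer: -1333883600/734358059 ≈ -1.8164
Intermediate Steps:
E = -14741/26600 ≈ -0.55417
Y(p) = 2*p*(135 + p) (Y(p) = (2*p)*(135 + p) = 2*p*(135 + p))
(-1586 - 48560)/(Y(68) + E) = (-1586 - 48560)/(2*68*(135 + 68) - 14741/26600) = -50146/(2*68*203 - 14741/26600) = -50146/(27608 - 14741/26600) = -50146/734358059/26600 = -50146*26600/734358059 = -1333883600/734358059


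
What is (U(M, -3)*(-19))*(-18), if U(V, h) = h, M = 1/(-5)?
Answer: -1026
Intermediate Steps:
M = -⅕ (M = 1*(-⅕) = -⅕ ≈ -0.20000)
(U(M, -3)*(-19))*(-18) = -3*(-19)*(-18) = 57*(-18) = -1026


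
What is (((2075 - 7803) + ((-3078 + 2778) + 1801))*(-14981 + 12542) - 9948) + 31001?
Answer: 10330706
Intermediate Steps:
(((2075 - 7803) + ((-3078 + 2778) + 1801))*(-14981 + 12542) - 9948) + 31001 = ((-5728 + (-300 + 1801))*(-2439) - 9948) + 31001 = ((-5728 + 1501)*(-2439) - 9948) + 31001 = (-4227*(-2439) - 9948) + 31001 = (10309653 - 9948) + 31001 = 10299705 + 31001 = 10330706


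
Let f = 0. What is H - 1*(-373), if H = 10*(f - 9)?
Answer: 283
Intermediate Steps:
H = -90 (H = 10*(0 - 9) = 10*(-9) = -90)
H - 1*(-373) = -90 - 1*(-373) = -90 + 373 = 283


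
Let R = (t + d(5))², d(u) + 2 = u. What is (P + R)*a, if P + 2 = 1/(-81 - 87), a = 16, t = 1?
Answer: 4702/21 ≈ 223.90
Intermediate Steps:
d(u) = -2 + u
R = 16 (R = (1 + (-2 + 5))² = (1 + 3)² = 4² = 16)
P = -337/168 (P = -2 + 1/(-81 - 87) = -2 + 1/(-168) = -2 - 1/168 = -337/168 ≈ -2.0060)
(P + R)*a = (-337/168 + 16)*16 = (2351/168)*16 = 4702/21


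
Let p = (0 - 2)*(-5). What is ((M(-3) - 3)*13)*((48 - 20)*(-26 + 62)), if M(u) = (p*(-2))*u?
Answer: 746928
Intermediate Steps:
p = 10 (p = -2*(-5) = 10)
M(u) = -20*u (M(u) = (10*(-2))*u = -20*u)
((M(-3) - 3)*13)*((48 - 20)*(-26 + 62)) = ((-20*(-3) - 3)*13)*((48 - 20)*(-26 + 62)) = ((60 - 3)*13)*(28*36) = (57*13)*1008 = 741*1008 = 746928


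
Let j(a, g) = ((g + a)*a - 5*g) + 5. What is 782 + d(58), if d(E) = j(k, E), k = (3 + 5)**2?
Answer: 8305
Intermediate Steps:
k = 64 (k = 8**2 = 64)
j(a, g) = 5 - 5*g + a*(a + g) (j(a, g) = ((a + g)*a - 5*g) + 5 = (a*(a + g) - 5*g) + 5 = (-5*g + a*(a + g)) + 5 = 5 - 5*g + a*(a + g))
d(E) = 4101 + 59*E (d(E) = 5 + 64**2 - 5*E + 64*E = 5 + 4096 - 5*E + 64*E = 4101 + 59*E)
782 + d(58) = 782 + (4101 + 59*58) = 782 + (4101 + 3422) = 782 + 7523 = 8305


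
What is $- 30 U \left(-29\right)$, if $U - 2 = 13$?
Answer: $13050$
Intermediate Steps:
$U = 15$ ($U = 2 + 13 = 15$)
$- 30 U \left(-29\right) = \left(-30\right) 15 \left(-29\right) = \left(-450\right) \left(-29\right) = 13050$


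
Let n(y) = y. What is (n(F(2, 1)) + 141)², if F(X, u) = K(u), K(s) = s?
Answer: 20164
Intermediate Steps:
F(X, u) = u
(n(F(2, 1)) + 141)² = (1 + 141)² = 142² = 20164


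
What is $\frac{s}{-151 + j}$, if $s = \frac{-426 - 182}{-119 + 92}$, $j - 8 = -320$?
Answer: $- \frac{608}{12501} \approx -0.048636$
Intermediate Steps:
$j = -312$ ($j = 8 - 320 = -312$)
$s = \frac{608}{27}$ ($s = - \frac{608}{-27} = \left(-608\right) \left(- \frac{1}{27}\right) = \frac{608}{27} \approx 22.519$)
$\frac{s}{-151 + j} = \frac{608}{27 \left(-151 - 312\right)} = \frac{608}{27 \left(-463\right)} = \frac{608}{27} \left(- \frac{1}{463}\right) = - \frac{608}{12501}$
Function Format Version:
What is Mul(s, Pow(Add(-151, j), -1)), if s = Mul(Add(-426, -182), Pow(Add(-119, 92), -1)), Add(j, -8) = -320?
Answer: Rational(-608, 12501) ≈ -0.048636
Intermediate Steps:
j = -312 (j = Add(8, -320) = -312)
s = Rational(608, 27) (s = Mul(-608, Pow(-27, -1)) = Mul(-608, Rational(-1, 27)) = Rational(608, 27) ≈ 22.519)
Mul(s, Pow(Add(-151, j), -1)) = Mul(Rational(608, 27), Pow(Add(-151, -312), -1)) = Mul(Rational(608, 27), Pow(-463, -1)) = Mul(Rational(608, 27), Rational(-1, 463)) = Rational(-608, 12501)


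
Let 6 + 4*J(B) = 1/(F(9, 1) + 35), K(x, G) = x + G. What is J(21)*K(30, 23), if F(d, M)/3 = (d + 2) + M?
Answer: -22525/284 ≈ -79.313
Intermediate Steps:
F(d, M) = 6 + 3*M + 3*d (F(d, M) = 3*((d + 2) + M) = 3*((2 + d) + M) = 3*(2 + M + d) = 6 + 3*M + 3*d)
K(x, G) = G + x
J(B) = -425/284 (J(B) = -3/2 + 1/(4*((6 + 3*1 + 3*9) + 35)) = -3/2 + 1/(4*((6 + 3 + 27) + 35)) = -3/2 + 1/(4*(36 + 35)) = -3/2 + (1/4)/71 = -3/2 + (1/4)*(1/71) = -3/2 + 1/284 = -425/284)
J(21)*K(30, 23) = -425*(23 + 30)/284 = -425/284*53 = -22525/284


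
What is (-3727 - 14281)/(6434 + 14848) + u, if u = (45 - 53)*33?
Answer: -2818228/10641 ≈ -264.85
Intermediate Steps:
u = -264 (u = -8*33 = -264)
(-3727 - 14281)/(6434 + 14848) + u = (-3727 - 14281)/(6434 + 14848) - 264 = -18008/21282 - 264 = -18008*1/21282 - 264 = -9004/10641 - 264 = -2818228/10641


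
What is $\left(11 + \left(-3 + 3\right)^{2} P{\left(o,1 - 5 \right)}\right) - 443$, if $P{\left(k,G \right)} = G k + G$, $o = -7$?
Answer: $-432$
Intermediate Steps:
$P{\left(k,G \right)} = G + G k$
$\left(11 + \left(-3 + 3\right)^{2} P{\left(o,1 - 5 \right)}\right) - 443 = \left(11 + \left(-3 + 3\right)^{2} \left(1 - 5\right) \left(1 - 7\right)\right) - 443 = \left(11 + 0^{2} \left(\left(-4\right) \left(-6\right)\right)\right) - 443 = \left(11 + 0 \cdot 24\right) - 443 = \left(11 + 0\right) - 443 = 11 - 443 = -432$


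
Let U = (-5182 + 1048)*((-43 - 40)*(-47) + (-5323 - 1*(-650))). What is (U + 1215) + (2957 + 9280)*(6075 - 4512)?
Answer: 22319094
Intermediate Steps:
U = 3191448 (U = -4134*(-83*(-47) + (-5323 + 650)) = -4134*(3901 - 4673) = -4134*(-772) = 3191448)
(U + 1215) + (2957 + 9280)*(6075 - 4512) = (3191448 + 1215) + (2957 + 9280)*(6075 - 4512) = 3192663 + 12237*1563 = 3192663 + 19126431 = 22319094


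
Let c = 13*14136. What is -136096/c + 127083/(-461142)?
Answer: -36243001/35666306 ≈ -1.0162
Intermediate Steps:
c = 183768
-136096/c + 127083/(-461142) = -136096/183768 + 127083/(-461142) = -136096*1/183768 + 127083*(-1/461142) = -17012/22971 - 3851/13974 = -36243001/35666306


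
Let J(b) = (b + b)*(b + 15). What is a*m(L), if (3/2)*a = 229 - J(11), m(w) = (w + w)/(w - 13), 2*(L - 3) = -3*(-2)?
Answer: 392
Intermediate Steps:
J(b) = 2*b*(15 + b) (J(b) = (2*b)*(15 + b) = 2*b*(15 + b))
L = 6 (L = 3 + (-3*(-2))/2 = 3 + (½)*6 = 3 + 3 = 6)
m(w) = 2*w/(-13 + w) (m(w) = (2*w)/(-13 + w) = 2*w/(-13 + w))
a = -686/3 (a = 2*(229 - 2*11*(15 + 11))/3 = 2*(229 - 2*11*26)/3 = 2*(229 - 1*572)/3 = 2*(229 - 572)/3 = (⅔)*(-343) = -686/3 ≈ -228.67)
a*m(L) = -1372*6/(3*(-13 + 6)) = -1372*6/(3*(-7)) = -1372*6*(-1)/(3*7) = -686/3*(-12/7) = 392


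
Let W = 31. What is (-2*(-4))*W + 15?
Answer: 263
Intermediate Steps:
(-2*(-4))*W + 15 = -2*(-4)*31 + 15 = 8*31 + 15 = 248 + 15 = 263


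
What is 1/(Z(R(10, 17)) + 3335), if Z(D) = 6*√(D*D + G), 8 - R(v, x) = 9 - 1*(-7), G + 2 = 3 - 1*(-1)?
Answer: 3335/11119849 - 6*√66/11119849 ≈ 0.00029553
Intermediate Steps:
G = 2 (G = -2 + (3 - 1*(-1)) = -2 + (3 + 1) = -2 + 4 = 2)
R(v, x) = -8 (R(v, x) = 8 - (9 - 1*(-7)) = 8 - (9 + 7) = 8 - 1*16 = 8 - 16 = -8)
Z(D) = 6*√(2 + D²) (Z(D) = 6*√(D*D + 2) = 6*√(D² + 2) = 6*√(2 + D²))
1/(Z(R(10, 17)) + 3335) = 1/(6*√(2 + (-8)²) + 3335) = 1/(6*√(2 + 64) + 3335) = 1/(6*√66 + 3335) = 1/(3335 + 6*√66)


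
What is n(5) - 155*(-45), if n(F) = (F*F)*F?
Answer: 7100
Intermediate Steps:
n(F) = F³ (n(F) = F²*F = F³)
n(5) - 155*(-45) = 5³ - 155*(-45) = 125 + 6975 = 7100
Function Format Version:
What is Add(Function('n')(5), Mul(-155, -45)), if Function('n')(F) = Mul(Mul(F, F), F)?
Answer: 7100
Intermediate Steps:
Function('n')(F) = Pow(F, 3) (Function('n')(F) = Mul(Pow(F, 2), F) = Pow(F, 3))
Add(Function('n')(5), Mul(-155, -45)) = Add(Pow(5, 3), Mul(-155, -45)) = Add(125, 6975) = 7100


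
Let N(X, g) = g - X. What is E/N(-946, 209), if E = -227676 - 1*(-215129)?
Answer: -12547/1155 ≈ -10.863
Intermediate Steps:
E = -12547 (E = -227676 + 215129 = -12547)
E/N(-946, 209) = -12547/(209 - 1*(-946)) = -12547/(209 + 946) = -12547/1155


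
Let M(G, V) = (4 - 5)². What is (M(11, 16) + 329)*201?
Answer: 66330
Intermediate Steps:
M(G, V) = 1 (M(G, V) = (-1)² = 1)
(M(11, 16) + 329)*201 = (1 + 329)*201 = 330*201 = 66330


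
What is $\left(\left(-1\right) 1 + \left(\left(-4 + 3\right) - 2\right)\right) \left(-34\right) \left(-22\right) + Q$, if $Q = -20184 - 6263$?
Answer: $-29439$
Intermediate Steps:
$Q = -26447$ ($Q = -20184 - 6263 = -26447$)
$\left(\left(-1\right) 1 + \left(\left(-4 + 3\right) - 2\right)\right) \left(-34\right) \left(-22\right) + Q = \left(\left(-1\right) 1 + \left(\left(-4 + 3\right) - 2\right)\right) \left(-34\right) \left(-22\right) - 26447 = \left(-1 - 3\right) \left(-34\right) \left(-22\right) - 26447 = \left(-4\right) \left(-34\right) \left(-22\right) - 26447 = 136 \left(-22\right) - 26447 = -2992 - 26447 = -29439$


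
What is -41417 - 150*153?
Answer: -64367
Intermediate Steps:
-41417 - 150*153 = -41417 - 22950 = -64367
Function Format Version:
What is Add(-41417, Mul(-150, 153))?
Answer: -64367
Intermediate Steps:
Add(-41417, Mul(-150, 153)) = Add(-41417, -22950) = -64367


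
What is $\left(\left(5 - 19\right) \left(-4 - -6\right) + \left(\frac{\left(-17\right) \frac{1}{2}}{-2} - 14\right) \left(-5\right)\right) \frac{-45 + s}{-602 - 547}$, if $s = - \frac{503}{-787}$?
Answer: $\frac{724424}{904263} \approx 0.80112$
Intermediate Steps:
$s = \frac{503}{787}$ ($s = \left(-503\right) \left(- \frac{1}{787}\right) = \frac{503}{787} \approx 0.63914$)
$\left(\left(5 - 19\right) \left(-4 - -6\right) + \left(\frac{\left(-17\right) \frac{1}{2}}{-2} - 14\right) \left(-5\right)\right) \frac{-45 + s}{-602 - 547} = \left(\left(5 - 19\right) \left(-4 - -6\right) + \left(\frac{\left(-17\right) \frac{1}{2}}{-2} - 14\right) \left(-5\right)\right) \frac{-45 + \frac{503}{787}}{-602 - 547} = \left(- 14 \left(-4 + 6\right) + \left(\left(-17\right) \frac{1}{2} \left(- \frac{1}{2}\right) - 14\right) \left(-5\right)\right) \left(- \frac{34912}{787 \left(-1149\right)}\right) = \left(\left(-14\right) 2 + \left(\left(- \frac{17}{2}\right) \left(- \frac{1}{2}\right) - 14\right) \left(-5\right)\right) \left(\left(- \frac{34912}{787}\right) \left(- \frac{1}{1149}\right)\right) = \left(-28 + \left(\frac{17}{4} - 14\right) \left(-5\right)\right) \frac{34912}{904263} = \left(-28 - - \frac{195}{4}\right) \frac{34912}{904263} = \left(-28 + \frac{195}{4}\right) \frac{34912}{904263} = \frac{83}{4} \cdot \frac{34912}{904263} = \frac{724424}{904263}$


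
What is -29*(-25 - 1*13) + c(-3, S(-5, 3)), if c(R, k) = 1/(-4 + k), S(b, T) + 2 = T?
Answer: 3305/3 ≈ 1101.7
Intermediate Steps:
S(b, T) = -2 + T
-29*(-25 - 1*13) + c(-3, S(-5, 3)) = -29*(-25 - 1*13) + 1/(-4 + (-2 + 3)) = -29*(-25 - 13) + 1/(-4 + 1) = -29*(-38) + 1/(-3) = 1102 - ⅓ = 3305/3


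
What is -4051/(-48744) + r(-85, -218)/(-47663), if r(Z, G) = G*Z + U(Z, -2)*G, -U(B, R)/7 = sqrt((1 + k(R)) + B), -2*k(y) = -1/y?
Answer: -710143507/2323285272 - 109*I*sqrt(337)/6809 ≈ -0.30566 - 0.29387*I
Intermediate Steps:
k(y) = 1/(2*y) (k(y) = -(-1)/(2*y) = 1/(2*y))
U(B, R) = -7*sqrt(1 + B + 1/(2*R)) (U(B, R) = -7*sqrt((1 + 1/(2*R)) + B) = -7*sqrt(1 + B + 1/(2*R)))
r(Z, G) = G*Z - 7*G*sqrt(3 + 4*Z)/2 (r(Z, G) = G*Z + (-7*sqrt(4 + 2/(-2) + 4*Z)/2)*G = G*Z + (-7*sqrt(4 + 2*(-1/2) + 4*Z)/2)*G = G*Z + (-7*sqrt(4 - 1 + 4*Z)/2)*G = G*Z + (-7*sqrt(3 + 4*Z)/2)*G = G*Z - 7*G*sqrt(3 + 4*Z)/2)
-4051/(-48744) + r(-85, -218)/(-47663) = -4051/(-48744) + ((1/2)*(-218)*(-7*sqrt(3 + 4*(-85)) + 2*(-85)))/(-47663) = -4051*(-1/48744) + ((1/2)*(-218)*(-7*sqrt(3 - 340) - 170))*(-1/47663) = 4051/48744 + ((1/2)*(-218)*(-7*I*sqrt(337) - 170))*(-1/47663) = 4051/48744 + ((1/2)*(-218)*(-170 - 7*I*sqrt(337)))*(-1/47663) = 4051/48744 + (18530 + 763*I*sqrt(337))*(-1/47663) = 4051/48744 + (-18530/47663 - 109*I*sqrt(337)/6809) = -710143507/2323285272 - 109*I*sqrt(337)/6809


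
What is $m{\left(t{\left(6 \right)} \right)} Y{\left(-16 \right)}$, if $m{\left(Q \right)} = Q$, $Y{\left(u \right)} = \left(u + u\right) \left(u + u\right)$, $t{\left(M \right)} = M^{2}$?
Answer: $36864$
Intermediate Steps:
$Y{\left(u \right)} = 4 u^{2}$ ($Y{\left(u \right)} = 2 u 2 u = 4 u^{2}$)
$m{\left(t{\left(6 \right)} \right)} Y{\left(-16 \right)} = 6^{2} \cdot 4 \left(-16\right)^{2} = 36 \cdot 4 \cdot 256 = 36 \cdot 1024 = 36864$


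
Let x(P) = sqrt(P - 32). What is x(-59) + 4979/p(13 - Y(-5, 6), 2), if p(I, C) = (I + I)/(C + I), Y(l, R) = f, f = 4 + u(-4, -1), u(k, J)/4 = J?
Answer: 5745/2 + I*sqrt(91) ≈ 2872.5 + 9.5394*I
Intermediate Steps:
u(k, J) = 4*J
x(P) = sqrt(-32 + P)
f = 0 (f = 4 + 4*(-1) = 4 - 4 = 0)
Y(l, R) = 0
p(I, C) = 2*I/(C + I) (p(I, C) = (2*I)/(C + I) = 2*I/(C + I))
x(-59) + 4979/p(13 - Y(-5, 6), 2) = sqrt(-32 - 59) + 4979/((2*(13 - 1*0)/(2 + (13 - 1*0)))) = sqrt(-91) + 4979/((2*(13 + 0)/(2 + (13 + 0)))) = I*sqrt(91) + 4979/((2*13/(2 + 13))) = I*sqrt(91) + 4979/((2*13/15)) = I*sqrt(91) + 4979/((2*13*(1/15))) = I*sqrt(91) + 4979/(26/15) = I*sqrt(91) + 4979*(15/26) = I*sqrt(91) + 5745/2 = 5745/2 + I*sqrt(91)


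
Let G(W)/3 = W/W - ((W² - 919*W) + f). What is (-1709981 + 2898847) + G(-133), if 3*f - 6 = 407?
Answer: 768708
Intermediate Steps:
f = 413/3 (f = 2 + (⅓)*407 = 2 + 407/3 = 413/3 ≈ 137.67)
G(W) = -410 - 3*W² + 2757*W (G(W) = 3*(W/W - ((W² - 919*W) + 413/3)) = 3*(1 - (413/3 + W² - 919*W)) = 3*(1 + (-413/3 - W² + 919*W)) = 3*(-410/3 - W² + 919*W) = -410 - 3*W² + 2757*W)
(-1709981 + 2898847) + G(-133) = (-1709981 + 2898847) + (-410 - 3*(-133)² + 2757*(-133)) = 1188866 + (-410 - 3*17689 - 366681) = 1188866 + (-410 - 53067 - 366681) = 1188866 - 420158 = 768708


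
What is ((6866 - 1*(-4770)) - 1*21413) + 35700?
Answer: 25923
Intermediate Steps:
((6866 - 1*(-4770)) - 1*21413) + 35700 = ((6866 + 4770) - 21413) + 35700 = (11636 - 21413) + 35700 = -9777 + 35700 = 25923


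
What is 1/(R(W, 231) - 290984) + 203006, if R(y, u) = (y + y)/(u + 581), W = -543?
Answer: 23983138380876/118140047 ≈ 2.0301e+5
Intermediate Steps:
R(y, u) = 2*y/(581 + u) (R(y, u) = (2*y)/(581 + u) = 2*y/(581 + u))
1/(R(W, 231) - 290984) + 203006 = 1/(2*(-543)/(581 + 231) - 290984) + 203006 = 1/(2*(-543)/812 - 290984) + 203006 = 1/(2*(-543)*(1/812) - 290984) + 203006 = 1/(-543/406 - 290984) + 203006 = 1/(-118140047/406) + 203006 = -406/118140047 + 203006 = 23983138380876/118140047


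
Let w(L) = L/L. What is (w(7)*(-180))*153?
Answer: -27540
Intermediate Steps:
w(L) = 1
(w(7)*(-180))*153 = (1*(-180))*153 = -180*153 = -27540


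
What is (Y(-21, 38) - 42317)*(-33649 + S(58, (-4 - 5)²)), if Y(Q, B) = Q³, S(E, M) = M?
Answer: 1731370304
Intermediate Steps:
(Y(-21, 38) - 42317)*(-33649 + S(58, (-4 - 5)²)) = ((-21)³ - 42317)*(-33649 + (-4 - 5)²) = (-9261 - 42317)*(-33649 + (-9)²) = -51578*(-33649 + 81) = -51578*(-33568) = 1731370304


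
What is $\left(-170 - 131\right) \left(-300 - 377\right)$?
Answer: $203777$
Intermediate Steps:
$\left(-170 - 131\right) \left(-300 - 377\right) = \left(-301\right) \left(-677\right) = 203777$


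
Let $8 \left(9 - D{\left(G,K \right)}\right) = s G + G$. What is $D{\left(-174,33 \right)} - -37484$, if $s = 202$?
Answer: $\frac{167633}{4} \approx 41908.0$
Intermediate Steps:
$D{\left(G,K \right)} = 9 - \frac{203 G}{8}$ ($D{\left(G,K \right)} = 9 - \frac{202 G + G}{8} = 9 - \frac{203 G}{8}$)
$D{\left(-174,33 \right)} - -37484 = \left(9 - - \frac{17661}{4}\right) - -37484 = \left(9 + \frac{17661}{4}\right) + 37484 = \frac{17697}{4} + 37484 = \frac{167633}{4}$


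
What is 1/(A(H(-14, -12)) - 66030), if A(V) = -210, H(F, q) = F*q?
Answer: -1/66240 ≈ -1.5097e-5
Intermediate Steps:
1/(A(H(-14, -12)) - 66030) = 1/(-210 - 66030) = 1/(-66240) = -1/66240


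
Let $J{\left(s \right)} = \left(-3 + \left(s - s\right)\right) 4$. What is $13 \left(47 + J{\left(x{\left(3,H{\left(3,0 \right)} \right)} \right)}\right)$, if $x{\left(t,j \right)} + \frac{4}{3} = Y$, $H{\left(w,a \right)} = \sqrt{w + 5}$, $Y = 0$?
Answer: $455$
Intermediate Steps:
$H{\left(w,a \right)} = \sqrt{5 + w}$
$x{\left(t,j \right)} = - \frac{4}{3}$ ($x{\left(t,j \right)} = - \frac{4}{3} + 0 = - \frac{4}{3}$)
$J{\left(s \right)} = -12$ ($J{\left(s \right)} = \left(-3 + 0\right) 4 = \left(-3\right) 4 = -12$)
$13 \left(47 + J{\left(x{\left(3,H{\left(3,0 \right)} \right)} \right)}\right) = 13 \left(47 - 12\right) = 13 \cdot 35 = 455$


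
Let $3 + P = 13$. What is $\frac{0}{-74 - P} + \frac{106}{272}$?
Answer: $\frac{53}{136} \approx 0.38971$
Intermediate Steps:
$P = 10$ ($P = -3 + 13 = 10$)
$\frac{0}{-74 - P} + \frac{106}{272} = \frac{0}{-74 - 10} + \frac{106}{272} = \frac{0}{-74 - 10} + 106 \cdot \frac{1}{272} = \frac{0}{-84} + \frac{53}{136} = 0 \left(- \frac{1}{84}\right) + \frac{53}{136} = 0 + \frac{53}{136} = \frac{53}{136}$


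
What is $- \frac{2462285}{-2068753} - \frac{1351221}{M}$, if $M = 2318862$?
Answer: $\frac{971452207419}{1599050906362} \approx 0.60752$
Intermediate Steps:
$- \frac{2462285}{-2068753} - \frac{1351221}{M} = - \frac{2462285}{-2068753} - \frac{1351221}{2318862} = \left(-2462285\right) \left(- \frac{1}{2068753}\right) - \frac{450407}{772954} = \frac{2462285}{2068753} - \frac{450407}{772954} = \frac{971452207419}{1599050906362}$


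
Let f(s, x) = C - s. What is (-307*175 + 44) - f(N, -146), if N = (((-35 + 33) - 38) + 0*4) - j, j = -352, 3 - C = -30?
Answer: -53402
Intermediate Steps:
C = 33 (C = 3 - 1*(-30) = 3 + 30 = 33)
N = 312 (N = (((-35 + 33) - 38) + 0*4) - 1*(-352) = ((-2 - 38) + 0) + 352 = (-40 + 0) + 352 = -40 + 352 = 312)
f(s, x) = 33 - s
(-307*175 + 44) - f(N, -146) = (-307*175 + 44) - (33 - 1*312) = (-53725 + 44) - (33 - 312) = -53681 - 1*(-279) = -53681 + 279 = -53402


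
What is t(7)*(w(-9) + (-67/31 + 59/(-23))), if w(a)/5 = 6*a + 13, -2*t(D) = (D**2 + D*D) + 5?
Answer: 15402105/1426 ≈ 10801.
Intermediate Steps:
t(D) = -5/2 - D**2 (t(D) = -((D**2 + D*D) + 5)/2 = -((D**2 + D**2) + 5)/2 = -(2*D**2 + 5)/2 = -(5 + 2*D**2)/2 = -5/2 - D**2)
w(a) = 65 + 30*a (w(a) = 5*(6*a + 13) = 5*(13 + 6*a) = 65 + 30*a)
t(7)*(w(-9) + (-67/31 + 59/(-23))) = (-5/2 - 1*7**2)*((65 + 30*(-9)) + (-67/31 + 59/(-23))) = (-5/2 - 1*49)*((65 - 270) + (-67*1/31 + 59*(-1/23))) = (-5/2 - 49)*(-205 + (-67/31 - 59/23)) = -103*(-205 - 3370/713)/2 = -103/2*(-149535/713) = 15402105/1426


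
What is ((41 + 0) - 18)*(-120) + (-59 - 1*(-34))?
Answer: -2785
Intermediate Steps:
((41 + 0) - 18)*(-120) + (-59 - 1*(-34)) = (41 - 18)*(-120) + (-59 + 34) = 23*(-120) - 25 = -2760 - 25 = -2785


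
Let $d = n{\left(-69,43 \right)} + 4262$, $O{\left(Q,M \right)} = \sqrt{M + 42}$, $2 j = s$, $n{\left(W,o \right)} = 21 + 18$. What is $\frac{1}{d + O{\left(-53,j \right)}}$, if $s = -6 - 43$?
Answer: $\frac{8602}{36997167} - \frac{\sqrt{70}}{36997167} \approx 0.00023228$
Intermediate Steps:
$n{\left(W,o \right)} = 39$
$s = -49$ ($s = -6 - 43 = -49$)
$j = - \frac{49}{2}$ ($j = \frac{1}{2} \left(-49\right) = - \frac{49}{2} \approx -24.5$)
$O{\left(Q,M \right)} = \sqrt{42 + M}$
$d = 4301$ ($d = 39 + 4262 = 4301$)
$\frac{1}{d + O{\left(-53,j \right)}} = \frac{1}{4301 + \sqrt{42 - \frac{49}{2}}} = \frac{1}{4301 + \sqrt{\frac{35}{2}}} = \frac{1}{4301 + \frac{\sqrt{70}}{2}}$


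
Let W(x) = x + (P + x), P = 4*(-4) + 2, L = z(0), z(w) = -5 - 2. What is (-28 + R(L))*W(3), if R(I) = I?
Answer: 280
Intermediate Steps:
z(w) = -7
L = -7
P = -14 (P = -16 + 2 = -14)
W(x) = -14 + 2*x (W(x) = x + (-14 + x) = -14 + 2*x)
(-28 + R(L))*W(3) = (-28 - 7)*(-14 + 2*3) = -35*(-14 + 6) = -35*(-8) = 280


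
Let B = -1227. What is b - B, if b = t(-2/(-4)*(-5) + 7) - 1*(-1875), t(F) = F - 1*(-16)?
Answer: 6245/2 ≈ 3122.5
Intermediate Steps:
t(F) = 16 + F (t(F) = F + 16 = 16 + F)
b = 3791/2 (b = (16 + (-2/(-4)*(-5) + 7)) - 1*(-1875) = (16 + (-2*(-¼)*(-5) + 7)) + 1875 = (16 + ((½)*(-5) + 7)) + 1875 = (16 + (-5/2 + 7)) + 1875 = (16 + 9/2) + 1875 = 41/2 + 1875 = 3791/2 ≈ 1895.5)
b - B = 3791/2 - 1*(-1227) = 3791/2 + 1227 = 6245/2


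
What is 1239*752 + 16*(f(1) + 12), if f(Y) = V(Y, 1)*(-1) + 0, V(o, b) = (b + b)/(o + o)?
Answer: 931904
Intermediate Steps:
V(o, b) = b/o (V(o, b) = (2*b)/((2*o)) = (2*b)*(1/(2*o)) = b/o)
f(Y) = -1/Y (f(Y) = (1/Y)*(-1) + 0 = -1/Y + 0 = -1/Y)
1239*752 + 16*(f(1) + 12) = 1239*752 + 16*(-1/1 + 12) = 931728 + 16*(-1*1 + 12) = 931728 + 16*(-1 + 12) = 931728 + 16*11 = 931728 + 176 = 931904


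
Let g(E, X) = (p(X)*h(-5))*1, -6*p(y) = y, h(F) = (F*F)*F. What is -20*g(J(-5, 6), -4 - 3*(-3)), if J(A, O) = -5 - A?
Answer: -6250/3 ≈ -2083.3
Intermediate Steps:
h(F) = F³ (h(F) = F²*F = F³)
p(y) = -y/6
g(E, X) = 125*X/6 (g(E, X) = (-X/6*(-5)³)*1 = (-X/6*(-125))*1 = (125*X/6)*1 = 125*X/6)
-20*g(J(-5, 6), -4 - 3*(-3)) = -1250*(-4 - 3*(-3))/3 = -1250*(-4 + 9)/3 = -1250*5/3 = -20*625/6 = -6250/3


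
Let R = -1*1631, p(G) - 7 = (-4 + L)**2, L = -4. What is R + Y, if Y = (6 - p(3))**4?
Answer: 17848994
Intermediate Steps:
p(G) = 71 (p(G) = 7 + (-4 - 4)**2 = 7 + (-8)**2 = 7 + 64 = 71)
Y = 17850625 (Y = (6 - 1*71)**4 = (6 - 71)**4 = (-65)**4 = 17850625)
R = -1631
R + Y = -1631 + 17850625 = 17848994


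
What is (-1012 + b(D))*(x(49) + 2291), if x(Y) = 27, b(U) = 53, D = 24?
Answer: -2222962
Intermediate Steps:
(-1012 + b(D))*(x(49) + 2291) = (-1012 + 53)*(27 + 2291) = -959*2318 = -2222962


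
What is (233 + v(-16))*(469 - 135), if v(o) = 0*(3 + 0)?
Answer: 77822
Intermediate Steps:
v(o) = 0 (v(o) = 0*3 = 0)
(233 + v(-16))*(469 - 135) = (233 + 0)*(469 - 135) = 233*334 = 77822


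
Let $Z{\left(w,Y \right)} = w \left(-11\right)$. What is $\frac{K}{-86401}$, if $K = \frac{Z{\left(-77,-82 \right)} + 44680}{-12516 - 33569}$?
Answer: $\frac{45527}{3981790085} \approx 1.1434 \cdot 10^{-5}$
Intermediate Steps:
$Z{\left(w,Y \right)} = - 11 w$
$K = - \frac{45527}{46085}$ ($K = \frac{\left(-11\right) \left(-77\right) + 44680}{-12516 - 33569} = \frac{847 + 44680}{-46085} = 45527 \left(- \frac{1}{46085}\right) = - \frac{45527}{46085} \approx -0.98789$)
$\frac{K}{-86401} = - \frac{45527}{46085 \left(-86401\right)} = \left(- \frac{45527}{46085}\right) \left(- \frac{1}{86401}\right) = \frac{45527}{3981790085}$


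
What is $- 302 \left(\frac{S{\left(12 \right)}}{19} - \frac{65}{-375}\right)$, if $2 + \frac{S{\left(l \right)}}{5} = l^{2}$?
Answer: $- \frac{16156094}{1425} \approx -11338.0$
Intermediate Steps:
$S{\left(l \right)} = -10 + 5 l^{2}$
$- 302 \left(\frac{S{\left(12 \right)}}{19} - \frac{65}{-375}\right) = - 302 \left(\frac{-10 + 5 \cdot 12^{2}}{19} - \frac{65}{-375}\right) = - 302 \left(\left(-10 + 5 \cdot 144\right) \frac{1}{19} - - \frac{13}{75}\right) = - 302 \left(\left(-10 + 720\right) \frac{1}{19} + \frac{13}{75}\right) = - 302 \left(710 \cdot \frac{1}{19} + \frac{13}{75}\right) = - 302 \left(\frac{710}{19} + \frac{13}{75}\right) = \left(-302\right) \frac{53497}{1425} = - \frac{16156094}{1425}$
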